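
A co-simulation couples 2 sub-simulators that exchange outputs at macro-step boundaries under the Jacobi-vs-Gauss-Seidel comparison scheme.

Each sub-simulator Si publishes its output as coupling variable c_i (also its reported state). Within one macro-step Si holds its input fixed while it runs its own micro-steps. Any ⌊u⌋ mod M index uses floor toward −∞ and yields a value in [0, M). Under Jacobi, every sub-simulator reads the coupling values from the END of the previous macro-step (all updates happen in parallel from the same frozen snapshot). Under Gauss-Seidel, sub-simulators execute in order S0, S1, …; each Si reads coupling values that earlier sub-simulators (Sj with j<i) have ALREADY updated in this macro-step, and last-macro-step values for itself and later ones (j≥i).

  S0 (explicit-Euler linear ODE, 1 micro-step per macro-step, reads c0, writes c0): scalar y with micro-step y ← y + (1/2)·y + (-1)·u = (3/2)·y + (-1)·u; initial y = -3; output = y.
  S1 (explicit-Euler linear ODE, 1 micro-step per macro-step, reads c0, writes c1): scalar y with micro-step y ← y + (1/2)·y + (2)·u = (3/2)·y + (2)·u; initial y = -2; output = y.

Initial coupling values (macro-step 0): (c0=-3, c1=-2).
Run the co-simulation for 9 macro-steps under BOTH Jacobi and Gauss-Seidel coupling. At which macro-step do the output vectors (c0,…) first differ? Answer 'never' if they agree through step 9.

[Jacobi] macro 1: S0 reads c0=-3 → after 1×micro: -3/2; S1 reads c0=-3 → after 1×micro: -9 ⇒ (c0=-3/2, c1=-9)
[Jacobi] macro 2: S0 reads c0=-3/2 → after 1×micro: -3/4; S1 reads c0=-3/2 → after 1×micro: -33/2 ⇒ (c0=-3/4, c1=-33/2)
[Jacobi] macro 3: S0 reads c0=-3/4 → after 1×micro: -3/8; S1 reads c0=-3/4 → after 1×micro: -105/4 ⇒ (c0=-3/8, c1=-105/4)
[Jacobi] macro 4: S0 reads c0=-3/8 → after 1×micro: -3/16; S1 reads c0=-3/8 → after 1×micro: -321/8 ⇒ (c0=-3/16, c1=-321/8)
[Jacobi] macro 5: S0 reads c0=-3/16 → after 1×micro: -3/32; S1 reads c0=-3/16 → after 1×micro: -969/16 ⇒ (c0=-3/32, c1=-969/16)
[Jacobi] macro 6: S0 reads c0=-3/32 → after 1×micro: -3/64; S1 reads c0=-3/32 → after 1×micro: -2913/32 ⇒ (c0=-3/64, c1=-2913/32)
[Jacobi] macro 7: S0 reads c0=-3/64 → after 1×micro: -3/128; S1 reads c0=-3/64 → after 1×micro: -8745/64 ⇒ (c0=-3/128, c1=-8745/64)
[Jacobi] macro 8: S0 reads c0=-3/128 → after 1×micro: -3/256; S1 reads c0=-3/128 → after 1×micro: -26241/128 ⇒ (c0=-3/256, c1=-26241/128)
[Jacobi] macro 9: S0 reads c0=-3/256 → after 1×micro: -3/512; S1 reads c0=-3/256 → after 1×micro: -78729/256 ⇒ (c0=-3/512, c1=-78729/256)
[Gauss-Seidel] macro 1: S0 reads c0=-3 → after 1×micro: -3/2; S1 reads c0=-3/2 → after 1×micro: -6 ⇒ (c0=-3/2, c1=-6)
[Gauss-Seidel] macro 2: S0 reads c0=-3/2 → after 1×micro: -3/4; S1 reads c0=-3/4 → after 1×micro: -21/2 ⇒ (c0=-3/4, c1=-21/2)
[Gauss-Seidel] macro 3: S0 reads c0=-3/4 → after 1×micro: -3/8; S1 reads c0=-3/8 → after 1×micro: -33/2 ⇒ (c0=-3/8, c1=-33/2)
[Gauss-Seidel] macro 4: S0 reads c0=-3/8 → after 1×micro: -3/16; S1 reads c0=-3/16 → after 1×micro: -201/8 ⇒ (c0=-3/16, c1=-201/8)
[Gauss-Seidel] macro 5: S0 reads c0=-3/16 → after 1×micro: -3/32; S1 reads c0=-3/32 → after 1×micro: -303/8 ⇒ (c0=-3/32, c1=-303/8)
[Gauss-Seidel] macro 6: S0 reads c0=-3/32 → after 1×micro: -3/64; S1 reads c0=-3/64 → after 1×micro: -1821/32 ⇒ (c0=-3/64, c1=-1821/32)
[Gauss-Seidel] macro 7: S0 reads c0=-3/64 → after 1×micro: -3/128; S1 reads c0=-3/128 → after 1×micro: -2733/32 ⇒ (c0=-3/128, c1=-2733/32)
[Gauss-Seidel] macro 8: S0 reads c0=-3/128 → after 1×micro: -3/256; S1 reads c0=-3/256 → after 1×micro: -16401/128 ⇒ (c0=-3/256, c1=-16401/128)
[Gauss-Seidel] macro 9: S0 reads c0=-3/256 → after 1×micro: -3/512; S1 reads c0=-3/512 → after 1×micro: -24603/128 ⇒ (c0=-3/512, c1=-24603/128)

first divergence at macro-step: 1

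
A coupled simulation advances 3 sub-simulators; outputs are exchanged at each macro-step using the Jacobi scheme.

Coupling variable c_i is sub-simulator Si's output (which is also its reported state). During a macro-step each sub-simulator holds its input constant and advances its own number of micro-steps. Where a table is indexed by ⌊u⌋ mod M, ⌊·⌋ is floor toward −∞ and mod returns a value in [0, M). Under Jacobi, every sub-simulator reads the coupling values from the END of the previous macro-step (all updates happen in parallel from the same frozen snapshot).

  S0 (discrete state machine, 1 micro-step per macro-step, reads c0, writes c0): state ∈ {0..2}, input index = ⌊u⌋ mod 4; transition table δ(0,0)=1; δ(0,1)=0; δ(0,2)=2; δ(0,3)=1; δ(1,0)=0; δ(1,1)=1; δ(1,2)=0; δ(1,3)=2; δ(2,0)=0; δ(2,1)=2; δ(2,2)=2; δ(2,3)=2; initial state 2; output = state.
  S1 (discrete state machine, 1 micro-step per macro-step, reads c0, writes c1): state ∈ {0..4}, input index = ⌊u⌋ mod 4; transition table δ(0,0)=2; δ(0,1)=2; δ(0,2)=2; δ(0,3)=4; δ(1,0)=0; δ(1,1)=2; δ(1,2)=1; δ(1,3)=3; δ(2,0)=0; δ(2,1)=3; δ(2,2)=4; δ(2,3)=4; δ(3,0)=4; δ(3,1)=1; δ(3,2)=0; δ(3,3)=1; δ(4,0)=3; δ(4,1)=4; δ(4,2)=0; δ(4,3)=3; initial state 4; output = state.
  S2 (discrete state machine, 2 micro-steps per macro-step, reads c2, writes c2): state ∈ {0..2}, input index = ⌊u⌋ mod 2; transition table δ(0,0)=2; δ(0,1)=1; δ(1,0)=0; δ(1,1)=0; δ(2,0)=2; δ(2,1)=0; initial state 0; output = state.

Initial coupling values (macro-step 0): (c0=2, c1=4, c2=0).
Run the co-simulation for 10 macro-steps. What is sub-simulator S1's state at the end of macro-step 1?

S1 state at macro-step 1 = 0

macro 1: S0 reads c0=2 → after 1×micro: 2; S1 reads c0=2 → after 1×micro: 0; S2 reads c2=0 → after 2×micro: 2 ⇒ (c0=2, c1=0, c2=2)
macro 2: S0 reads c0=2 → after 1×micro: 2; S1 reads c0=2 → after 1×micro: 2; S2 reads c2=2 → after 2×micro: 2 ⇒ (c0=2, c1=2, c2=2)
macro 3: S0 reads c0=2 → after 1×micro: 2; S1 reads c0=2 → after 1×micro: 4; S2 reads c2=2 → after 2×micro: 2 ⇒ (c0=2, c1=4, c2=2)
macro 4: S0 reads c0=2 → after 1×micro: 2; S1 reads c0=2 → after 1×micro: 0; S2 reads c2=2 → after 2×micro: 2 ⇒ (c0=2, c1=0, c2=2)
macro 5: S0 reads c0=2 → after 1×micro: 2; S1 reads c0=2 → after 1×micro: 2; S2 reads c2=2 → after 2×micro: 2 ⇒ (c0=2, c1=2, c2=2)
macro 6: S0 reads c0=2 → after 1×micro: 2; S1 reads c0=2 → after 1×micro: 4; S2 reads c2=2 → after 2×micro: 2 ⇒ (c0=2, c1=4, c2=2)
macro 7: S0 reads c0=2 → after 1×micro: 2; S1 reads c0=2 → after 1×micro: 0; S2 reads c2=2 → after 2×micro: 2 ⇒ (c0=2, c1=0, c2=2)
macro 8: S0 reads c0=2 → after 1×micro: 2; S1 reads c0=2 → after 1×micro: 2; S2 reads c2=2 → after 2×micro: 2 ⇒ (c0=2, c1=2, c2=2)
macro 9: S0 reads c0=2 → after 1×micro: 2; S1 reads c0=2 → after 1×micro: 4; S2 reads c2=2 → after 2×micro: 2 ⇒ (c0=2, c1=4, c2=2)
macro 10: S0 reads c0=2 → after 1×micro: 2; S1 reads c0=2 → after 1×micro: 0; S2 reads c2=2 → after 2×micro: 2 ⇒ (c0=2, c1=0, c2=2)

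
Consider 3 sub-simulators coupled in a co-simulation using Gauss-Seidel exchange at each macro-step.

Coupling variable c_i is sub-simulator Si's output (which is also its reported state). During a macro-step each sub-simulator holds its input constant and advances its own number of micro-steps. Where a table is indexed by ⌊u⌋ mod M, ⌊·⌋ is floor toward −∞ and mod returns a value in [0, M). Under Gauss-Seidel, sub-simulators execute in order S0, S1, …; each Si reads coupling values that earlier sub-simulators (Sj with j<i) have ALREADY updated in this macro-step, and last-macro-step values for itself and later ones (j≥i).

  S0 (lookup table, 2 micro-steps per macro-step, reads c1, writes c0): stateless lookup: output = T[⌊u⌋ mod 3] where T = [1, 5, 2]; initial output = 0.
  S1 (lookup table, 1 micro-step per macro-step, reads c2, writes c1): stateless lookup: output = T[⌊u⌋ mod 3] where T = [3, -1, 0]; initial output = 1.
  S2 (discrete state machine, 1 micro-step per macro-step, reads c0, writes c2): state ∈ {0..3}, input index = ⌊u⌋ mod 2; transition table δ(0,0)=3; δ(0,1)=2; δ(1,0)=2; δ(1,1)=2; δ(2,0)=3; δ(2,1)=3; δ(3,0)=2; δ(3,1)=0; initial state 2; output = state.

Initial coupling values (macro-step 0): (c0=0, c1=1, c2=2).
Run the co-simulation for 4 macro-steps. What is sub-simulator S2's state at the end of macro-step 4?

S2 state at macro-step 4 = 3

macro 1: S0 reads c1=1 → after 2×micro: 5; S1 reads c2=2 → after 1×micro: 0; S2 reads c0=5 → after 1×micro: 3 ⇒ (c0=5, c1=0, c2=3)
macro 2: S0 reads c1=0 → after 2×micro: 1; S1 reads c2=3 → after 1×micro: 3; S2 reads c0=1 → after 1×micro: 0 ⇒ (c0=1, c1=3, c2=0)
macro 3: S0 reads c1=3 → after 2×micro: 1; S1 reads c2=0 → after 1×micro: 3; S2 reads c0=1 → after 1×micro: 2 ⇒ (c0=1, c1=3, c2=2)
macro 4: S0 reads c1=3 → after 2×micro: 1; S1 reads c2=2 → after 1×micro: 0; S2 reads c0=1 → after 1×micro: 3 ⇒ (c0=1, c1=0, c2=3)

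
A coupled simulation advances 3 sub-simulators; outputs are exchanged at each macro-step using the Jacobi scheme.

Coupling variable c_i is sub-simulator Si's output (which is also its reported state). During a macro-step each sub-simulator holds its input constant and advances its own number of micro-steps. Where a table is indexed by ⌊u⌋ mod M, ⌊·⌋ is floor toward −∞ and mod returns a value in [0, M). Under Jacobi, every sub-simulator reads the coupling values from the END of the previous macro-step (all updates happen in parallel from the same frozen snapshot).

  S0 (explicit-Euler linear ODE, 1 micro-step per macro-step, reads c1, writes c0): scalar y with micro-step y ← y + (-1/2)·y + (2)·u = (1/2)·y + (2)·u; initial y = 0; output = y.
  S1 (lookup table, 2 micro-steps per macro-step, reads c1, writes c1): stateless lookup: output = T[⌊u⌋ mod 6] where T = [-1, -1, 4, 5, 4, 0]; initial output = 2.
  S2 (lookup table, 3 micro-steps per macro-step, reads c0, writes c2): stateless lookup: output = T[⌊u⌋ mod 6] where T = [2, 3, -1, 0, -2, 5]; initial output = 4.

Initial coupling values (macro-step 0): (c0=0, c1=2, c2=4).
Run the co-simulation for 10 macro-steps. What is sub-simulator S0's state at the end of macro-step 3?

macro 1: S0 reads c1=2 → after 1×micro: 4; S1 reads c1=2 → after 2×micro: 4; S2 reads c0=0 → after 3×micro: 2 ⇒ (c0=4, c1=4, c2=2)
macro 2: S0 reads c1=4 → after 1×micro: 10; S1 reads c1=4 → after 2×micro: 4; S2 reads c0=4 → after 3×micro: -2 ⇒ (c0=10, c1=4, c2=-2)
macro 3: S0 reads c1=4 → after 1×micro: 13; S1 reads c1=4 → after 2×micro: 4; S2 reads c0=10 → after 3×micro: -2 ⇒ (c0=13, c1=4, c2=-2)
macro 4: S0 reads c1=4 → after 1×micro: 29/2; S1 reads c1=4 → after 2×micro: 4; S2 reads c0=13 → after 3×micro: 3 ⇒ (c0=29/2, c1=4, c2=3)
macro 5: S0 reads c1=4 → after 1×micro: 61/4; S1 reads c1=4 → after 2×micro: 4; S2 reads c0=29/2 → after 3×micro: -1 ⇒ (c0=61/4, c1=4, c2=-1)
macro 6: S0 reads c1=4 → after 1×micro: 125/8; S1 reads c1=4 → after 2×micro: 4; S2 reads c0=61/4 → after 3×micro: 0 ⇒ (c0=125/8, c1=4, c2=0)
macro 7: S0 reads c1=4 → after 1×micro: 253/16; S1 reads c1=4 → after 2×micro: 4; S2 reads c0=125/8 → after 3×micro: 0 ⇒ (c0=253/16, c1=4, c2=0)
macro 8: S0 reads c1=4 → after 1×micro: 509/32; S1 reads c1=4 → after 2×micro: 4; S2 reads c0=253/16 → after 3×micro: 0 ⇒ (c0=509/32, c1=4, c2=0)
macro 9: S0 reads c1=4 → after 1×micro: 1021/64; S1 reads c1=4 → after 2×micro: 4; S2 reads c0=509/32 → after 3×micro: 0 ⇒ (c0=1021/64, c1=4, c2=0)
macro 10: S0 reads c1=4 → after 1×micro: 2045/128; S1 reads c1=4 → after 2×micro: 4; S2 reads c0=1021/64 → after 3×micro: 0 ⇒ (c0=2045/128, c1=4, c2=0)

S0 state at macro-step 3 = 13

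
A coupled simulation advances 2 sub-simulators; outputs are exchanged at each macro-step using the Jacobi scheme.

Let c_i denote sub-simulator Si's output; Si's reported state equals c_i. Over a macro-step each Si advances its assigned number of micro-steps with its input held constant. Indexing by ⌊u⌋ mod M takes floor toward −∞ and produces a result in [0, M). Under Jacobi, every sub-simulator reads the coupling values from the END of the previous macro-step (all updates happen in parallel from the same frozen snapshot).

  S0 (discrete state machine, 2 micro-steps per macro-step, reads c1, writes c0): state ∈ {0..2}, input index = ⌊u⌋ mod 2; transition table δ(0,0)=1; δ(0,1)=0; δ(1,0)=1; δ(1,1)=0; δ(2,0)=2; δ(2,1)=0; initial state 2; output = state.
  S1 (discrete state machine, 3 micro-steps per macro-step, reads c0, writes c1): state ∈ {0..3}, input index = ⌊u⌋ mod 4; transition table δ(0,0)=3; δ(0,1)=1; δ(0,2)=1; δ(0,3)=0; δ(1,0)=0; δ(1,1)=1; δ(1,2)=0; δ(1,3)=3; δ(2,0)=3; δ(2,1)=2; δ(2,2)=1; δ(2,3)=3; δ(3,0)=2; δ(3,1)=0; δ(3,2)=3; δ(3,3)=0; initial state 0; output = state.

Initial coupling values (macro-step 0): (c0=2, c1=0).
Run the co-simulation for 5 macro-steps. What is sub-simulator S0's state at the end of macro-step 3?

S0 state at macro-step 3 = 1

macro 1: S0 reads c1=0 → after 2×micro: 2; S1 reads c0=2 → after 3×micro: 1 ⇒ (c0=2, c1=1)
macro 2: S0 reads c1=1 → after 2×micro: 0; S1 reads c0=2 → after 3×micro: 0 ⇒ (c0=0, c1=0)
macro 3: S0 reads c1=0 → after 2×micro: 1; S1 reads c0=0 → after 3×micro: 3 ⇒ (c0=1, c1=3)
macro 4: S0 reads c1=3 → after 2×micro: 0; S1 reads c0=1 → after 3×micro: 1 ⇒ (c0=0, c1=1)
macro 5: S0 reads c1=1 → after 2×micro: 0; S1 reads c0=0 → after 3×micro: 2 ⇒ (c0=0, c1=2)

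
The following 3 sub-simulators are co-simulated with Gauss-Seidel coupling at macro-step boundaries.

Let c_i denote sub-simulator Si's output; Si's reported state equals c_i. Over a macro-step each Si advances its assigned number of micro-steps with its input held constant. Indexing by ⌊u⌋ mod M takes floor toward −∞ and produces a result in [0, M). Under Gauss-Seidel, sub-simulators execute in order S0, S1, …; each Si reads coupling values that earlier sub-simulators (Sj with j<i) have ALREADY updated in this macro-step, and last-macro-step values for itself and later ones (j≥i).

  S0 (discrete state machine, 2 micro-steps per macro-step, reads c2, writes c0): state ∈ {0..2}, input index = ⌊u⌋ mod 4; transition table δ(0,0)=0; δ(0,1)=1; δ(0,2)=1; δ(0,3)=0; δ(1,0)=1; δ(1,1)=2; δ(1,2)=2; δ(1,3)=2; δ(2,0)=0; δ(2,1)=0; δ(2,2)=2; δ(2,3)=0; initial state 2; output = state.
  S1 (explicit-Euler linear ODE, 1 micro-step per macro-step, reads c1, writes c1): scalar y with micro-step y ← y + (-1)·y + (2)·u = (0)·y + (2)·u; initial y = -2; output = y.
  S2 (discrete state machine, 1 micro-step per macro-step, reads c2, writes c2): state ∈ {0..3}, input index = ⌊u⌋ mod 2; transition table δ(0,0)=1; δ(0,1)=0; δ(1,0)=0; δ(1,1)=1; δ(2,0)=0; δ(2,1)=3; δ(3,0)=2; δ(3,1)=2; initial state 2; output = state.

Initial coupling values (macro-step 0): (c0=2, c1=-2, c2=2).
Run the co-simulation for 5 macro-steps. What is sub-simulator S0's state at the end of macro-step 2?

S0 state at macro-step 2 = 0

macro 1: S0 reads c2=2 → after 2×micro: 2; S1 reads c1=-2 → after 1×micro: -4; S2 reads c2=2 → after 1×micro: 0 ⇒ (c0=2, c1=-4, c2=0)
macro 2: S0 reads c2=0 → after 2×micro: 0; S1 reads c1=-4 → after 1×micro: -8; S2 reads c2=0 → after 1×micro: 1 ⇒ (c0=0, c1=-8, c2=1)
macro 3: S0 reads c2=1 → after 2×micro: 2; S1 reads c1=-8 → after 1×micro: -16; S2 reads c2=1 → after 1×micro: 1 ⇒ (c0=2, c1=-16, c2=1)
macro 4: S0 reads c2=1 → after 2×micro: 1; S1 reads c1=-16 → after 1×micro: -32; S2 reads c2=1 → after 1×micro: 1 ⇒ (c0=1, c1=-32, c2=1)
macro 5: S0 reads c2=1 → after 2×micro: 0; S1 reads c1=-32 → after 1×micro: -64; S2 reads c2=1 → after 1×micro: 1 ⇒ (c0=0, c1=-64, c2=1)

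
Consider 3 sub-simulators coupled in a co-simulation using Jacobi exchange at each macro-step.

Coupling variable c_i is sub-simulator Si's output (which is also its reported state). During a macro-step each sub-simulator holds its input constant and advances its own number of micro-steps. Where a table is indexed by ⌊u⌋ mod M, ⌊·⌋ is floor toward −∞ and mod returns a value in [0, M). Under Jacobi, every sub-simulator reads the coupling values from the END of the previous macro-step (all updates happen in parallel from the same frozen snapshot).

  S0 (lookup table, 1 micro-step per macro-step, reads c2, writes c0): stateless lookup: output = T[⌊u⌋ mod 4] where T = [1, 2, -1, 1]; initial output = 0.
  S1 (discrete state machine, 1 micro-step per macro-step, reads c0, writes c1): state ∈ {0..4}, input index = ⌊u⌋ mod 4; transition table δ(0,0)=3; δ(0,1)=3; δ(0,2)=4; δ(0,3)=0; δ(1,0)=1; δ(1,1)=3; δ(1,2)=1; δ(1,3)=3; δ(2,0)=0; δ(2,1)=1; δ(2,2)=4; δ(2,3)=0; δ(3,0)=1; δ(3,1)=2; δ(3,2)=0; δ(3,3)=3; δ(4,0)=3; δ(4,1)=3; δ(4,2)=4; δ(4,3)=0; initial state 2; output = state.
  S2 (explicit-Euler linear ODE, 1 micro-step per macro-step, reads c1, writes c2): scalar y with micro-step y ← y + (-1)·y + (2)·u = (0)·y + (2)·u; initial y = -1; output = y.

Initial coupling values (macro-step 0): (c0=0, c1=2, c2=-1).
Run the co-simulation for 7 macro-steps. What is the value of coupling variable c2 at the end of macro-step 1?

macro 1: S0 reads c2=-1 → after 1×micro: 1; S1 reads c0=0 → after 1×micro: 0; S2 reads c1=2 → after 1×micro: 4 ⇒ (c0=1, c1=0, c2=4)
macro 2: S0 reads c2=4 → after 1×micro: 1; S1 reads c0=1 → after 1×micro: 3; S2 reads c1=0 → after 1×micro: 0 ⇒ (c0=1, c1=3, c2=0)
macro 3: S0 reads c2=0 → after 1×micro: 1; S1 reads c0=1 → after 1×micro: 2; S2 reads c1=3 → after 1×micro: 6 ⇒ (c0=1, c1=2, c2=6)
macro 4: S0 reads c2=6 → after 1×micro: -1; S1 reads c0=1 → after 1×micro: 1; S2 reads c1=2 → after 1×micro: 4 ⇒ (c0=-1, c1=1, c2=4)
macro 5: S0 reads c2=4 → after 1×micro: 1; S1 reads c0=-1 → after 1×micro: 3; S2 reads c1=1 → after 1×micro: 2 ⇒ (c0=1, c1=3, c2=2)
macro 6: S0 reads c2=2 → after 1×micro: -1; S1 reads c0=1 → after 1×micro: 2; S2 reads c1=3 → after 1×micro: 6 ⇒ (c0=-1, c1=2, c2=6)
macro 7: S0 reads c2=6 → after 1×micro: -1; S1 reads c0=-1 → after 1×micro: 0; S2 reads c1=2 → after 1×micro: 4 ⇒ (c0=-1, c1=0, c2=4)

c2 at macro-step 1 = 4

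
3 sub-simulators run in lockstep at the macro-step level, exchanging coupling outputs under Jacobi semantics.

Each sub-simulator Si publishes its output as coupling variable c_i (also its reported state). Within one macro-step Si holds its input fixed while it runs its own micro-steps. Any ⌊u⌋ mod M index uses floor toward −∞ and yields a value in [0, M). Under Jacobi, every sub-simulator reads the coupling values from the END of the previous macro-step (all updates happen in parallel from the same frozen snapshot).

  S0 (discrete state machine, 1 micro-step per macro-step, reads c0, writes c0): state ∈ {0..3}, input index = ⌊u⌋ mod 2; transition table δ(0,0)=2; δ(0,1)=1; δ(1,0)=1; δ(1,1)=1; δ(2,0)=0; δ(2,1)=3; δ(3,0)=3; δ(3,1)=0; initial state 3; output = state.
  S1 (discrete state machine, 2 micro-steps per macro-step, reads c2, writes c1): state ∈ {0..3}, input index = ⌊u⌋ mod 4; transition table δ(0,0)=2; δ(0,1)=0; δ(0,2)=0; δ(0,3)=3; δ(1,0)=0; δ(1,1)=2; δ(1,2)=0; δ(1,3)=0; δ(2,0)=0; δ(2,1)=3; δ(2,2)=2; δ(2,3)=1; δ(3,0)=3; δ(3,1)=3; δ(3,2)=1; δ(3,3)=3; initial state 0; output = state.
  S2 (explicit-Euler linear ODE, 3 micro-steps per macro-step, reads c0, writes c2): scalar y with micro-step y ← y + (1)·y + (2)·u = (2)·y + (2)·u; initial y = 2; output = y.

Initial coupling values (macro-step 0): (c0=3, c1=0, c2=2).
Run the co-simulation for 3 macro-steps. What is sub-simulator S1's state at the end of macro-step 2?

macro 1: S0 reads c0=3 → after 1×micro: 0; S1 reads c2=2 → after 2×micro: 0; S2 reads c0=3 → after 3×micro: 58 ⇒ (c0=0, c1=0, c2=58)
macro 2: S0 reads c0=0 → after 1×micro: 2; S1 reads c2=58 → after 2×micro: 0; S2 reads c0=0 → after 3×micro: 464 ⇒ (c0=2, c1=0, c2=464)
macro 3: S0 reads c0=2 → after 1×micro: 0; S1 reads c2=464 → after 2×micro: 0; S2 reads c0=2 → after 3×micro: 3740 ⇒ (c0=0, c1=0, c2=3740)

S1 state at macro-step 2 = 0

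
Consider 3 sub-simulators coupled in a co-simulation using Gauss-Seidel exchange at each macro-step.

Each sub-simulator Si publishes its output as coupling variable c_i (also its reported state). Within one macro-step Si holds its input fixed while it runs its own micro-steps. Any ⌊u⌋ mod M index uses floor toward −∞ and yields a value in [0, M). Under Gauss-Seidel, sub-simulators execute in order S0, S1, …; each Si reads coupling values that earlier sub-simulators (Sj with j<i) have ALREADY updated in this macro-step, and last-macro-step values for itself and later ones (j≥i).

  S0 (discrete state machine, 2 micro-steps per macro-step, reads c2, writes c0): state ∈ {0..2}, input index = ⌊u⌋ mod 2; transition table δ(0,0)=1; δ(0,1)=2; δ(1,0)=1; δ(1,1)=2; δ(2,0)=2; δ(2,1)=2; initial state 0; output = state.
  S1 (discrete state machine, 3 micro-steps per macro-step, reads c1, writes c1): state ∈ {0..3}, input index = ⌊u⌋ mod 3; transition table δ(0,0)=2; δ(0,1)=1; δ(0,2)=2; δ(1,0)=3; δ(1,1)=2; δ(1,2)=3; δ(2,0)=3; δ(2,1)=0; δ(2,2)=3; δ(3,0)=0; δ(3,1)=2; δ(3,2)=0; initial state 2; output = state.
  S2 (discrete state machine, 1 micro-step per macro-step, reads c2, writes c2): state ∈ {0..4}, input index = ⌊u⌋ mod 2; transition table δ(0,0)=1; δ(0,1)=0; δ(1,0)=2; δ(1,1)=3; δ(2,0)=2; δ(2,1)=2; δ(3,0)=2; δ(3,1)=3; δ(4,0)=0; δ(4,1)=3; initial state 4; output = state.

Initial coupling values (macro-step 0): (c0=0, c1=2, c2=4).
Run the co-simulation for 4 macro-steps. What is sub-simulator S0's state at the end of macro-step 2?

S0 state at macro-step 2 = 1

macro 1: S0 reads c2=4 → after 2×micro: 1; S1 reads c1=2 → after 3×micro: 2; S2 reads c2=4 → after 1×micro: 0 ⇒ (c0=1, c1=2, c2=0)
macro 2: S0 reads c2=0 → after 2×micro: 1; S1 reads c1=2 → after 3×micro: 2; S2 reads c2=0 → after 1×micro: 1 ⇒ (c0=1, c1=2, c2=1)
macro 3: S0 reads c2=1 → after 2×micro: 2; S1 reads c1=2 → after 3×micro: 2; S2 reads c2=1 → after 1×micro: 3 ⇒ (c0=2, c1=2, c2=3)
macro 4: S0 reads c2=3 → after 2×micro: 2; S1 reads c1=2 → after 3×micro: 2; S2 reads c2=3 → after 1×micro: 3 ⇒ (c0=2, c1=2, c2=3)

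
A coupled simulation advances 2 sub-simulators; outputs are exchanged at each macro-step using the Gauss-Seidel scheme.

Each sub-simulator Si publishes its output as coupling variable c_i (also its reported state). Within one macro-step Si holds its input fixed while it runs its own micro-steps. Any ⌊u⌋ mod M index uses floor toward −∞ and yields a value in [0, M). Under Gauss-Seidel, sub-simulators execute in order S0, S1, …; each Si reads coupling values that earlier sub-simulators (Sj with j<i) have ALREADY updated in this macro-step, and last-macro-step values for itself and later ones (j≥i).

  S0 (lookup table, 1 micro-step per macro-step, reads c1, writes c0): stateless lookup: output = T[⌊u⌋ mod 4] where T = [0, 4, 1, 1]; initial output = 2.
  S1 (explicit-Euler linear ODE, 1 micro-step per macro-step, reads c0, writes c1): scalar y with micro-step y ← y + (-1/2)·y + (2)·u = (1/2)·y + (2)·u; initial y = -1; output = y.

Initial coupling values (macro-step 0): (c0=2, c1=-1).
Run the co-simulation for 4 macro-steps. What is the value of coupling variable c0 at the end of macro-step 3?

macro 1: S0 reads c1=-1 → after 1×micro: 1; S1 reads c0=1 → after 1×micro: 3/2 ⇒ (c0=1, c1=3/2)
macro 2: S0 reads c1=3/2 → after 1×micro: 4; S1 reads c0=4 → after 1×micro: 35/4 ⇒ (c0=4, c1=35/4)
macro 3: S0 reads c1=35/4 → after 1×micro: 0; S1 reads c0=0 → after 1×micro: 35/8 ⇒ (c0=0, c1=35/8)
macro 4: S0 reads c1=35/8 → after 1×micro: 0; S1 reads c0=0 → after 1×micro: 35/16 ⇒ (c0=0, c1=35/16)

c0 at macro-step 3 = 0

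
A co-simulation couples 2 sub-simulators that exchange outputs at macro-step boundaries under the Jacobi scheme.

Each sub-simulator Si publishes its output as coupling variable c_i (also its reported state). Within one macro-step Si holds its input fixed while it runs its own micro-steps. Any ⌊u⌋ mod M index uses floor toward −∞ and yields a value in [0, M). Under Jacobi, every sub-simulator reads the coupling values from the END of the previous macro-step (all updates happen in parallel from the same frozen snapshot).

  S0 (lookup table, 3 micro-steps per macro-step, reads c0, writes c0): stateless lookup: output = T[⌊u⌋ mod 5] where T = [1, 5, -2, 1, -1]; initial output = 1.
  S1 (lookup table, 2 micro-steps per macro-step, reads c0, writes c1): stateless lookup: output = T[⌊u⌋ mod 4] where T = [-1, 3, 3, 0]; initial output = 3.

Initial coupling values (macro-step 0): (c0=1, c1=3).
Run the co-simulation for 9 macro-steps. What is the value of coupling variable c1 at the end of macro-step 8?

macro 1: S0 reads c0=1 → after 3×micro: 5; S1 reads c0=1 → after 2×micro: 3 ⇒ (c0=5, c1=3)
macro 2: S0 reads c0=5 → after 3×micro: 1; S1 reads c0=5 → after 2×micro: 3 ⇒ (c0=1, c1=3)
macro 3: S0 reads c0=1 → after 3×micro: 5; S1 reads c0=1 → after 2×micro: 3 ⇒ (c0=5, c1=3)
macro 4: S0 reads c0=5 → after 3×micro: 1; S1 reads c0=5 → after 2×micro: 3 ⇒ (c0=1, c1=3)
macro 5: S0 reads c0=1 → after 3×micro: 5; S1 reads c0=1 → after 2×micro: 3 ⇒ (c0=5, c1=3)
macro 6: S0 reads c0=5 → after 3×micro: 1; S1 reads c0=5 → after 2×micro: 3 ⇒ (c0=1, c1=3)
macro 7: S0 reads c0=1 → after 3×micro: 5; S1 reads c0=1 → after 2×micro: 3 ⇒ (c0=5, c1=3)
macro 8: S0 reads c0=5 → after 3×micro: 1; S1 reads c0=5 → after 2×micro: 3 ⇒ (c0=1, c1=3)
macro 9: S0 reads c0=1 → after 3×micro: 5; S1 reads c0=1 → after 2×micro: 3 ⇒ (c0=5, c1=3)

c1 at macro-step 8 = 3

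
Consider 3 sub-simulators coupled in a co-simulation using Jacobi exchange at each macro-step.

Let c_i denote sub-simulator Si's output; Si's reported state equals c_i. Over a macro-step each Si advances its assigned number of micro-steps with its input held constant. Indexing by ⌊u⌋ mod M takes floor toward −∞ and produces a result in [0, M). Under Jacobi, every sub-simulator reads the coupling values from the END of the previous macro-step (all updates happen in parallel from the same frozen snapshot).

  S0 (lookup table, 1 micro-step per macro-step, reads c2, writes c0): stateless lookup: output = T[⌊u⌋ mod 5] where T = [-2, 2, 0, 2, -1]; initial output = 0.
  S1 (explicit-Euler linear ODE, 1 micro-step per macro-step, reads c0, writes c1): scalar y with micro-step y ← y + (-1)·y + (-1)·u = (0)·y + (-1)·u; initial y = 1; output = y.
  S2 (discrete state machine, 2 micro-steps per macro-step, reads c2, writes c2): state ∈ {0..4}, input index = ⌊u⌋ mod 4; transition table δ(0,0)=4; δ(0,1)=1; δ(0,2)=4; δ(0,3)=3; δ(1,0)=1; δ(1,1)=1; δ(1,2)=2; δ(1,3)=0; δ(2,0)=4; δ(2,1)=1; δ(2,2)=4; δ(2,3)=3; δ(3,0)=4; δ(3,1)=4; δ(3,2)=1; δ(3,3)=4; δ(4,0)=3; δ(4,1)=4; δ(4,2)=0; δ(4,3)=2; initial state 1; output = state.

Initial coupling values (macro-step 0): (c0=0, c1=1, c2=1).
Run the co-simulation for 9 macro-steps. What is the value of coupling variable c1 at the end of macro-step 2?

c1 at macro-step 2 = -2

macro 1: S0 reads c2=1 → after 1×micro: 2; S1 reads c0=0 → after 1×micro: 0; S2 reads c2=1 → after 2×micro: 1 ⇒ (c0=2, c1=0, c2=1)
macro 2: S0 reads c2=1 → after 1×micro: 2; S1 reads c0=2 → after 1×micro: -2; S2 reads c2=1 → after 2×micro: 1 ⇒ (c0=2, c1=-2, c2=1)
macro 3: S0 reads c2=1 → after 1×micro: 2; S1 reads c0=2 → after 1×micro: -2; S2 reads c2=1 → after 2×micro: 1 ⇒ (c0=2, c1=-2, c2=1)
macro 4: S0 reads c2=1 → after 1×micro: 2; S1 reads c0=2 → after 1×micro: -2; S2 reads c2=1 → after 2×micro: 1 ⇒ (c0=2, c1=-2, c2=1)
macro 5: S0 reads c2=1 → after 1×micro: 2; S1 reads c0=2 → after 1×micro: -2; S2 reads c2=1 → after 2×micro: 1 ⇒ (c0=2, c1=-2, c2=1)
macro 6: S0 reads c2=1 → after 1×micro: 2; S1 reads c0=2 → after 1×micro: -2; S2 reads c2=1 → after 2×micro: 1 ⇒ (c0=2, c1=-2, c2=1)
macro 7: S0 reads c2=1 → after 1×micro: 2; S1 reads c0=2 → after 1×micro: -2; S2 reads c2=1 → after 2×micro: 1 ⇒ (c0=2, c1=-2, c2=1)
macro 8: S0 reads c2=1 → after 1×micro: 2; S1 reads c0=2 → after 1×micro: -2; S2 reads c2=1 → after 2×micro: 1 ⇒ (c0=2, c1=-2, c2=1)
macro 9: S0 reads c2=1 → after 1×micro: 2; S1 reads c0=2 → after 1×micro: -2; S2 reads c2=1 → after 2×micro: 1 ⇒ (c0=2, c1=-2, c2=1)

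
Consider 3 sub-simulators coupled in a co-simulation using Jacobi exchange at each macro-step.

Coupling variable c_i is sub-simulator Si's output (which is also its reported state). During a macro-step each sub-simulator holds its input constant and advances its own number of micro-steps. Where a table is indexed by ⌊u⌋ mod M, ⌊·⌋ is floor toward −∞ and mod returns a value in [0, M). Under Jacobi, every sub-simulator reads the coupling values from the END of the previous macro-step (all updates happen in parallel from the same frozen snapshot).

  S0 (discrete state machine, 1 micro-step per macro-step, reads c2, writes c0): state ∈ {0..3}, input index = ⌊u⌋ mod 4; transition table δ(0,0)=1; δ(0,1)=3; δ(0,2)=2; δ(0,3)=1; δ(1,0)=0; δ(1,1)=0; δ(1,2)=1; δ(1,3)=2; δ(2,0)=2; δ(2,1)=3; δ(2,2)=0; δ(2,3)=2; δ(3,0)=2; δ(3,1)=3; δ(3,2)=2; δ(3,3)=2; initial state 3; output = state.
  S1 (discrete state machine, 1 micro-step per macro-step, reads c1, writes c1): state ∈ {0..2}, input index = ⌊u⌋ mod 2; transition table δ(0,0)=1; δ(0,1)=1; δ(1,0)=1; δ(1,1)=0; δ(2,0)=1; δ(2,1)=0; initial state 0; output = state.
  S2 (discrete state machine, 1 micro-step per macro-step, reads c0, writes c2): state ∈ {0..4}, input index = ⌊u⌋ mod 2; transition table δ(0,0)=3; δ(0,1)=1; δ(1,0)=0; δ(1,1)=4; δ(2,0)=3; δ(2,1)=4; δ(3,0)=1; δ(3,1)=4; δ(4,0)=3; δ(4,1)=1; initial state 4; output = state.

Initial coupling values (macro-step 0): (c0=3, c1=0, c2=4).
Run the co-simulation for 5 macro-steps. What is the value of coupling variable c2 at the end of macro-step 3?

macro 1: S0 reads c2=4 → after 1×micro: 2; S1 reads c1=0 → after 1×micro: 1; S2 reads c0=3 → after 1×micro: 1 ⇒ (c0=2, c1=1, c2=1)
macro 2: S0 reads c2=1 → after 1×micro: 3; S1 reads c1=1 → after 1×micro: 0; S2 reads c0=2 → after 1×micro: 0 ⇒ (c0=3, c1=0, c2=0)
macro 3: S0 reads c2=0 → after 1×micro: 2; S1 reads c1=0 → after 1×micro: 1; S2 reads c0=3 → after 1×micro: 1 ⇒ (c0=2, c1=1, c2=1)
macro 4: S0 reads c2=1 → after 1×micro: 3; S1 reads c1=1 → after 1×micro: 0; S2 reads c0=2 → after 1×micro: 0 ⇒ (c0=3, c1=0, c2=0)
macro 5: S0 reads c2=0 → after 1×micro: 2; S1 reads c1=0 → after 1×micro: 1; S2 reads c0=3 → after 1×micro: 1 ⇒ (c0=2, c1=1, c2=1)

c2 at macro-step 3 = 1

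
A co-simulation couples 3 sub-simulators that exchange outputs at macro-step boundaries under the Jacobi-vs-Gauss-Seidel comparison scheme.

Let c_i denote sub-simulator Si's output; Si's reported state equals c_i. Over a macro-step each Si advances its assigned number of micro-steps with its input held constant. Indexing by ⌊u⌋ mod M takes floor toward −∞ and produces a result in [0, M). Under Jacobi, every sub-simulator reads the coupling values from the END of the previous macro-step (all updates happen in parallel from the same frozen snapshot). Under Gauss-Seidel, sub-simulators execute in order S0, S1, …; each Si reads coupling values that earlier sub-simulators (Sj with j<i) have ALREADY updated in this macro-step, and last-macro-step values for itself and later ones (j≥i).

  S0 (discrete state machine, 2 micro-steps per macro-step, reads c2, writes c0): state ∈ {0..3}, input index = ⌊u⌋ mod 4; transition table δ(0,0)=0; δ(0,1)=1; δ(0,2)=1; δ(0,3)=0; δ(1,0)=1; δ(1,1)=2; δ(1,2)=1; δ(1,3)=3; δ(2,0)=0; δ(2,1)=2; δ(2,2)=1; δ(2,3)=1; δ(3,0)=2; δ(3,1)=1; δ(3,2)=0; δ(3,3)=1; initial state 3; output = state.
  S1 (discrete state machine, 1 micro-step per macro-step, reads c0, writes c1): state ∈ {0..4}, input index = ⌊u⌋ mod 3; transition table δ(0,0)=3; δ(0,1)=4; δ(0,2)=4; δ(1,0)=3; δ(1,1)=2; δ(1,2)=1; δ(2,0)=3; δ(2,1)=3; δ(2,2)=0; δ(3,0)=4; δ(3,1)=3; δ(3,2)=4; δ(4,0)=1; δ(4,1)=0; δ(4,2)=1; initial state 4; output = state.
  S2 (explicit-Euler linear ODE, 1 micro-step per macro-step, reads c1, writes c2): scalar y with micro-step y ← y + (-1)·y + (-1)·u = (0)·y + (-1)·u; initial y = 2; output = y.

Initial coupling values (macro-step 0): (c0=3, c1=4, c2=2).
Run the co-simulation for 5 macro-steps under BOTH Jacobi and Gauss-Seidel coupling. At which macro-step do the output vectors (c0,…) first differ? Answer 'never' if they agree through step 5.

[Jacobi] macro 1: S0 reads c2=2 → after 2×micro: 1; S1 reads c0=3 → after 1×micro: 1; S2 reads c1=4 → after 1×micro: -4 ⇒ (c0=1, c1=1, c2=-4)
[Jacobi] macro 2: S0 reads c2=-4 → after 2×micro: 1; S1 reads c0=1 → after 1×micro: 2; S2 reads c1=1 → after 1×micro: -1 ⇒ (c0=1, c1=2, c2=-1)
[Jacobi] macro 3: S0 reads c2=-1 → after 2×micro: 1; S1 reads c0=1 → after 1×micro: 3; S2 reads c1=2 → after 1×micro: -2 ⇒ (c0=1, c1=3, c2=-2)
[Jacobi] macro 4: S0 reads c2=-2 → after 2×micro: 1; S1 reads c0=1 → after 1×micro: 3; S2 reads c1=3 → after 1×micro: -3 ⇒ (c0=1, c1=3, c2=-3)
[Jacobi] macro 5: S0 reads c2=-3 → after 2×micro: 2; S1 reads c0=1 → after 1×micro: 3; S2 reads c1=3 → after 1×micro: -3 ⇒ (c0=2, c1=3, c2=-3)
[Gauss-Seidel] macro 1: S0 reads c2=2 → after 2×micro: 1; S1 reads c0=1 → after 1×micro: 0; S2 reads c1=0 → after 1×micro: 0 ⇒ (c0=1, c1=0, c2=0)
[Gauss-Seidel] macro 2: S0 reads c2=0 → after 2×micro: 1; S1 reads c0=1 → after 1×micro: 4; S2 reads c1=4 → after 1×micro: -4 ⇒ (c0=1, c1=4, c2=-4)
[Gauss-Seidel] macro 3: S0 reads c2=-4 → after 2×micro: 1; S1 reads c0=1 → after 1×micro: 0; S2 reads c1=0 → after 1×micro: 0 ⇒ (c0=1, c1=0, c2=0)
[Gauss-Seidel] macro 4: S0 reads c2=0 → after 2×micro: 1; S1 reads c0=1 → after 1×micro: 4; S2 reads c1=4 → after 1×micro: -4 ⇒ (c0=1, c1=4, c2=-4)
[Gauss-Seidel] macro 5: S0 reads c2=-4 → after 2×micro: 1; S1 reads c0=1 → after 1×micro: 0; S2 reads c1=0 → after 1×micro: 0 ⇒ (c0=1, c1=0, c2=0)

first divergence at macro-step: 1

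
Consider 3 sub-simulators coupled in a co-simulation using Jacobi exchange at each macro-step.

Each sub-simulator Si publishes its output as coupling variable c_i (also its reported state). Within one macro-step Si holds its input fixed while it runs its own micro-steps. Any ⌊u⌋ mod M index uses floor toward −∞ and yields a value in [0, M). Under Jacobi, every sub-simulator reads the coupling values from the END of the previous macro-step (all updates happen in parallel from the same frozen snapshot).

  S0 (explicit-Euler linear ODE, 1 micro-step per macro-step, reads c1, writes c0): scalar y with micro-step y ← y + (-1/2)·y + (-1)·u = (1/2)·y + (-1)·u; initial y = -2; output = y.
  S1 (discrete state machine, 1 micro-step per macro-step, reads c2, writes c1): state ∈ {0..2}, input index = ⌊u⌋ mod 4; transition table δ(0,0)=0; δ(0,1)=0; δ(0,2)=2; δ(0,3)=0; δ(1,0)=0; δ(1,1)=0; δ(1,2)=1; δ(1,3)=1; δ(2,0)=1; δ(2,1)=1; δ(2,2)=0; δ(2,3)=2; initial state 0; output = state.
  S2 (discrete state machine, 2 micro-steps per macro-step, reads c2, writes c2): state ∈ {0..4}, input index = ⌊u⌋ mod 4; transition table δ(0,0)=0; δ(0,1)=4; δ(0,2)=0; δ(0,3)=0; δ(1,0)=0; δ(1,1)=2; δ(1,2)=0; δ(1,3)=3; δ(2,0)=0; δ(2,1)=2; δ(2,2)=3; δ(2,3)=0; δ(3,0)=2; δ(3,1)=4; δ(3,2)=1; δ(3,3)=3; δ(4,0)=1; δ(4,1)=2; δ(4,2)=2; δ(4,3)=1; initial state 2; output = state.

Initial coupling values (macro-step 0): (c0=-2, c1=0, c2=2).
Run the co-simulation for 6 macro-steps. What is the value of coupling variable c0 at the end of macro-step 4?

c0 at macro-step 4 = -17/8

macro 1: S0 reads c1=0 → after 1×micro: -1; S1 reads c2=2 → after 1×micro: 2; S2 reads c2=2 → after 2×micro: 1 ⇒ (c0=-1, c1=2, c2=1)
macro 2: S0 reads c1=2 → after 1×micro: -5/2; S1 reads c2=1 → after 1×micro: 1; S2 reads c2=1 → after 2×micro: 2 ⇒ (c0=-5/2, c1=1, c2=2)
macro 3: S0 reads c1=1 → after 1×micro: -9/4; S1 reads c2=2 → after 1×micro: 1; S2 reads c2=2 → after 2×micro: 1 ⇒ (c0=-9/4, c1=1, c2=1)
macro 4: S0 reads c1=1 → after 1×micro: -17/8; S1 reads c2=1 → after 1×micro: 0; S2 reads c2=1 → after 2×micro: 2 ⇒ (c0=-17/8, c1=0, c2=2)
macro 5: S0 reads c1=0 → after 1×micro: -17/16; S1 reads c2=2 → after 1×micro: 2; S2 reads c2=2 → after 2×micro: 1 ⇒ (c0=-17/16, c1=2, c2=1)
macro 6: S0 reads c1=2 → after 1×micro: -81/32; S1 reads c2=1 → after 1×micro: 1; S2 reads c2=1 → after 2×micro: 2 ⇒ (c0=-81/32, c1=1, c2=2)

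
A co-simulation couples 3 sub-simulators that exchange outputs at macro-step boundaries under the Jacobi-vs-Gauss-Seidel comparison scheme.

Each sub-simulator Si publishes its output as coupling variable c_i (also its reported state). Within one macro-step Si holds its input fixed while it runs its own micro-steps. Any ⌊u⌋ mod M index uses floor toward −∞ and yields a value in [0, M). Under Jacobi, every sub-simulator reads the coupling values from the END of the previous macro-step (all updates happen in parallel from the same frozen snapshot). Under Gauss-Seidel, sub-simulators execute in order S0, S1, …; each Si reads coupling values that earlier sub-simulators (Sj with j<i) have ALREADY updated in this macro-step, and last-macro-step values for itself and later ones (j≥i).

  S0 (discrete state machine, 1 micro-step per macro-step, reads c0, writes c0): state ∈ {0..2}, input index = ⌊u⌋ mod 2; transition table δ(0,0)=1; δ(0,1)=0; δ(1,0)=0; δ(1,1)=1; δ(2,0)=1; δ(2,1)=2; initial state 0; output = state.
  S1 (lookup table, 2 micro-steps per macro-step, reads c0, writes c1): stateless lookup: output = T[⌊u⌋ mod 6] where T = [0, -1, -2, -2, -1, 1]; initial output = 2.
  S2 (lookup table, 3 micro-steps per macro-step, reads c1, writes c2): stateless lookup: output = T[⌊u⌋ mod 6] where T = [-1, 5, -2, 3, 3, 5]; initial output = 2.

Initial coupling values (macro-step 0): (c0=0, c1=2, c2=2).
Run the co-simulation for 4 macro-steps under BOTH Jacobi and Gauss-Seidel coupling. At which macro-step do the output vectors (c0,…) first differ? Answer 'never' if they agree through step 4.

first divergence at macro-step: 1

[Jacobi] macro 1: S0 reads c0=0 → after 1×micro: 1; S1 reads c0=0 → after 2×micro: 0; S2 reads c1=2 → after 3×micro: -2 ⇒ (c0=1, c1=0, c2=-2)
[Jacobi] macro 2: S0 reads c0=1 → after 1×micro: 1; S1 reads c0=1 → after 2×micro: -1; S2 reads c1=0 → after 3×micro: -1 ⇒ (c0=1, c1=-1, c2=-1)
[Jacobi] macro 3: S0 reads c0=1 → after 1×micro: 1; S1 reads c0=1 → after 2×micro: -1; S2 reads c1=-1 → after 3×micro: 5 ⇒ (c0=1, c1=-1, c2=5)
[Jacobi] macro 4: S0 reads c0=1 → after 1×micro: 1; S1 reads c0=1 → after 2×micro: -1; S2 reads c1=-1 → after 3×micro: 5 ⇒ (c0=1, c1=-1, c2=5)
[Gauss-Seidel] macro 1: S0 reads c0=0 → after 1×micro: 1; S1 reads c0=1 → after 2×micro: -1; S2 reads c1=-1 → after 3×micro: 5 ⇒ (c0=1, c1=-1, c2=5)
[Gauss-Seidel] macro 2: S0 reads c0=1 → after 1×micro: 1; S1 reads c0=1 → after 2×micro: -1; S2 reads c1=-1 → after 3×micro: 5 ⇒ (c0=1, c1=-1, c2=5)
[Gauss-Seidel] macro 3: S0 reads c0=1 → after 1×micro: 1; S1 reads c0=1 → after 2×micro: -1; S2 reads c1=-1 → after 3×micro: 5 ⇒ (c0=1, c1=-1, c2=5)
[Gauss-Seidel] macro 4: S0 reads c0=1 → after 1×micro: 1; S1 reads c0=1 → after 2×micro: -1; S2 reads c1=-1 → after 3×micro: 5 ⇒ (c0=1, c1=-1, c2=5)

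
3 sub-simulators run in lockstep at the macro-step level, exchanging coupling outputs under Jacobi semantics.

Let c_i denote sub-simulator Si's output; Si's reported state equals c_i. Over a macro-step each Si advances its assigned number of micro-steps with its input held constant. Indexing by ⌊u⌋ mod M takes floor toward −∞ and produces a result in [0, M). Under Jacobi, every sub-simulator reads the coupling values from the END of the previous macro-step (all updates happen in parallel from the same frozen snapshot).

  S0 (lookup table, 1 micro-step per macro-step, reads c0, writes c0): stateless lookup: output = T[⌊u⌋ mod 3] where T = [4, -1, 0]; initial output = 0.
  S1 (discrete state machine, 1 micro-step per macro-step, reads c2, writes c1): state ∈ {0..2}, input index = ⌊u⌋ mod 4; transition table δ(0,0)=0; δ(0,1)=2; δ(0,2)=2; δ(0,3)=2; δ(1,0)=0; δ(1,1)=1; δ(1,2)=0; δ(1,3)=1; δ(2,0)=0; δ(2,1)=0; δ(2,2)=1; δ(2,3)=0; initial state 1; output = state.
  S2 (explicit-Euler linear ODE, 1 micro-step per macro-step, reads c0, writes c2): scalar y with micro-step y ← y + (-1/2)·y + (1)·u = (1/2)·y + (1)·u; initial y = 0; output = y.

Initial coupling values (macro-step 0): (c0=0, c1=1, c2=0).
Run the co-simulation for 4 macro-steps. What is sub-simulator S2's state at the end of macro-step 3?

S2 state at macro-step 3 = 1

macro 1: S0 reads c0=0 → after 1×micro: 4; S1 reads c2=0 → after 1×micro: 0; S2 reads c0=0 → after 1×micro: 0 ⇒ (c0=4, c1=0, c2=0)
macro 2: S0 reads c0=4 → after 1×micro: -1; S1 reads c2=0 → after 1×micro: 0; S2 reads c0=4 → after 1×micro: 4 ⇒ (c0=-1, c1=0, c2=4)
macro 3: S0 reads c0=-1 → after 1×micro: 0; S1 reads c2=4 → after 1×micro: 0; S2 reads c0=-1 → after 1×micro: 1 ⇒ (c0=0, c1=0, c2=1)
macro 4: S0 reads c0=0 → after 1×micro: 4; S1 reads c2=1 → after 1×micro: 2; S2 reads c0=0 → after 1×micro: 1/2 ⇒ (c0=4, c1=2, c2=1/2)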